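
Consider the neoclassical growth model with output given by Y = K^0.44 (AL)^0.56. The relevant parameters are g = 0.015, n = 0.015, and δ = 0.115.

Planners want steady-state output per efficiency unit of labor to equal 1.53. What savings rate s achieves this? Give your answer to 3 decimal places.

In steady state, investment equals break-even investment: s·k^α = (n + g + δ)·k.
Since y* = [s/(n + g + δ)]^(α/(1−α)), we have s/(n + g + δ) = (y*)^((1−α)/α) = 1.53^1.2727 = 1.7181.
Therefore s = 1.7181 × (n + g + δ) = 1.7181 × 0.145 = 0.2491.

s ≈ 0.249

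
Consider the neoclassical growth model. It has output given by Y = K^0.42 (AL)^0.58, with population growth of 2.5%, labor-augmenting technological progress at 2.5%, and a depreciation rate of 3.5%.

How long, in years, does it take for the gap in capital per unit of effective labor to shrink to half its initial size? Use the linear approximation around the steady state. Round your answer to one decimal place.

about 14.1 years

Near the steady state the convergence rate is λ = (1 − α)(n + g + δ).
λ = (1 − 0.42) × 0.085 = 0.58 × 0.085 = 0.0493
Half-life = ln 2 / λ = 0.6931 / 0.0493 ≈ 14.06 years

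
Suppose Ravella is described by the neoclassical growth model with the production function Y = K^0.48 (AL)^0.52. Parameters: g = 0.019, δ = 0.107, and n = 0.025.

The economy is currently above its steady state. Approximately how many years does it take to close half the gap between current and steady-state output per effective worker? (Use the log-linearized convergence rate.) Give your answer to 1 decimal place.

Near the steady state the convergence rate is λ = (1 − α)(n + g + δ).
λ = (1 − 0.48) × 0.151 = 0.52 × 0.151 = 0.07852
Half-life = ln 2 / λ = 0.6931 / 0.07852 ≈ 8.83 years

t_½ ≈ 8.8 years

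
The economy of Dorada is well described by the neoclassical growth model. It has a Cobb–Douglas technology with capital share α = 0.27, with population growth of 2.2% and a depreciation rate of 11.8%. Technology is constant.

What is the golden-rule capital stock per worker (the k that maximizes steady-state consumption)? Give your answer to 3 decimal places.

The golden rule sets f'(k) = n + δ, i.e. α·k^(α−1) = n + δ.
So k^(1−α) = α / (n + δ) = 0.27 / 0.140 = 1.9286.
k_gold = 1.9286^(1/0.73) ≈ 2.4589

k_gold ≈ 2.459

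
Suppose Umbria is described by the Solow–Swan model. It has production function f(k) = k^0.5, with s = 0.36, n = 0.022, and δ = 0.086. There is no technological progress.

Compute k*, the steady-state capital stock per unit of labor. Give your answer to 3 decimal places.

Steady state requires s·f(k) = (n + δ)·k, i.e. s·k^α = (n + δ)·k.
Rearranging, k^(1−α) = s / (n + δ).
k^0.5 = 0.36 / (0.022 + 0.086) = 0.36 / 0.108 = 3.3333
k* = 3.3333^(1/0.5) ≈ 11.1109

k* = 11.111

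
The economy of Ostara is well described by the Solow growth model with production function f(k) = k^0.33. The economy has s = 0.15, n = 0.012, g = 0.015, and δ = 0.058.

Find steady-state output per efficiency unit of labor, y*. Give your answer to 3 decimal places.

y* ≈ 1.323

In steady state, investment equals break-even investment: s·k^α = (n + g + δ)·k.
Dividing both sides by k: k^(1−α) = s / (n + g + δ).
k^0.67 = 0.15 / (0.012 + 0.015 + 0.058) = 0.15 / 0.085 = 1.7647
k* = 1.7647^(1/0.67) ≈ 2.3343
y* = (k*)^α = 2.3343^0.33 ≈ 1.3228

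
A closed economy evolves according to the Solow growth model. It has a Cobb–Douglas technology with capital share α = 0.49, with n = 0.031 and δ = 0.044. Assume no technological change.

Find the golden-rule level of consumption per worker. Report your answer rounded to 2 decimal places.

c_gold ≈ 3.10

At the golden rule, f'(k) = n + δ, so α·k^(α−1) = n + δ and k_gold = (α/(n + δ))^(1/(1−α)).
k_gold = (0.49/0.075)^(1/0.51) = 6.5333^1.9608 ≈ 39.6563
c_gold = f(k_gold) − (n + δ)·k_gold = 6.0698 − 0.075×39.6563 ≈ 3.0956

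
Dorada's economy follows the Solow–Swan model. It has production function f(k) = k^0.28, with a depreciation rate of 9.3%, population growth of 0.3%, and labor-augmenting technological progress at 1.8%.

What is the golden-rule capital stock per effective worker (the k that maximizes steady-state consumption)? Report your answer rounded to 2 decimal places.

The golden rule sets f'(k) = n + g + δ, i.e. α·k^(α−1) = n + g + δ.
So k^(1−α) = α / (n + g + δ) = 0.28 / 0.114 = 2.4561.
k_gold = 2.4561^(1/0.72) ≈ 3.4834

k_gold ≈ 3.48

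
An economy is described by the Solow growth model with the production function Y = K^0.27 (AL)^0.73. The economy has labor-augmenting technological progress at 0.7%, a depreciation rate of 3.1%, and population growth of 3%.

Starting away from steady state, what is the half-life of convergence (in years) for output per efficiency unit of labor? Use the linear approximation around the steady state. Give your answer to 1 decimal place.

Near the steady state the convergence rate is λ = (1 − α)(n + g + δ).
λ = (1 − 0.27) × 0.068 = 0.73 × 0.068 = 0.04964
Half-life = ln 2 / λ = 0.6931 / 0.04964 ≈ 13.96 years

t_½ ≈ 14.0 years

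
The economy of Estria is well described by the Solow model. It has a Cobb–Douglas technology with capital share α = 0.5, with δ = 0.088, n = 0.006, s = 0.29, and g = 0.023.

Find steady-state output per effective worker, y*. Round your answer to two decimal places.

At the steady state, Δk = 0, so s·k^α = (n + g + δ)·k.
Dividing both sides by k: k^(1−α) = s / (n + g + δ).
k^0.5 = 0.29 / (0.006 + 0.023 + 0.088) = 0.29 / 0.117 = 2.4786
k* = 2.4786^(1/0.5) ≈ 6.1435
y* = (k*)^α = 6.1435^0.5 ≈ 2.4786

y* = 2.48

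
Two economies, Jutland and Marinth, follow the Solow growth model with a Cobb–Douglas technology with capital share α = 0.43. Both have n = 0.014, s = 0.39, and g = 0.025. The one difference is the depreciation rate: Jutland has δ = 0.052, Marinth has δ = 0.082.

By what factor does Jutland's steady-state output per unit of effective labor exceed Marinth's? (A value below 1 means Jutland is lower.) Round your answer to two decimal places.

Steady-state y* = [s/(n + g + δ)]^(α/(1−α)), so the ratio is [ (s_J/(n + g + δ)_J) / (s_M/(n + g + δ)_M) ]^0.7544.
s_J/(n + g + δ)_J = 0.39/0.091 = 4.2857; s_M/(n + g + δ)_M = 0.39/0.121 = 3.2231.
Ratio = (4.2857/3.2231)^0.7544 = 1.3297^0.7544 ≈ 1.2398

y*_J / y*_M ≈ 1.24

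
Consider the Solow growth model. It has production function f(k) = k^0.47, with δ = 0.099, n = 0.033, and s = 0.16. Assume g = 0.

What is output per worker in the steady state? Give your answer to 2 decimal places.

Steady state requires s·f(k) = (n + δ)·k, i.e. s·k^α = (n + δ)·k.
Rearranging, k^(1−α) = s / (n + δ).
k^0.53 = 0.16 / (0.033 + 0.099) = 0.16 / 0.132 = 1.2121
k* = 1.2121^(1/0.53) ≈ 1.4375
y* = (k*)^α = 1.4375^0.47 ≈ 1.1860

y* ≈ 1.19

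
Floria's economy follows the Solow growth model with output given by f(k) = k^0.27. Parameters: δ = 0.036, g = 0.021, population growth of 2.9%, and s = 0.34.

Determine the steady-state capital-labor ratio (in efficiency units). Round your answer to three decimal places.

In steady state, investment equals break-even investment: s·k^α = (n + g + δ)·k.
Dividing both sides by k: k^(1−α) = s / (n + g + δ).
k^0.73 = 0.34 / (0.029 + 0.021 + 0.036) = 0.34 / 0.086 = 3.9535
k* = 3.9535^(1/0.73) ≈ 6.5733

k* = 6.573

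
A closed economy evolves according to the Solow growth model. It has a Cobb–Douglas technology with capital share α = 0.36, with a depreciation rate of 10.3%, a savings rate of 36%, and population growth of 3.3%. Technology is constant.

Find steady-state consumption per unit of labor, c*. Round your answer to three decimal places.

c* ≈ 1.107

At the steady state, Δk = 0, so s·k^α = (n + δ)·k.
Rearranging, k^(1−α) = s / (n + δ).
k^0.64 = 0.36 / (0.033 + 0.103) = 0.36 / 0.136 = 2.6471
k* = 2.6471^(1/0.64) ≈ 4.5770
y* = (k*)^α = 4.5770^0.36 ≈ 1.7291
c* = (1 − s)·y* = (1 − 0.36) × 1.7291 ≈ 1.1066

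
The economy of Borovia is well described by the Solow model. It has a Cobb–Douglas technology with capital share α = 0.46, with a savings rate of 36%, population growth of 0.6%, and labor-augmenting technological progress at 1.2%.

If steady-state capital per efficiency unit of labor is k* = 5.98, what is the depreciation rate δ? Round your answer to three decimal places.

In steady state, investment equals break-even investment: s·k^α = (n + g + δ)·k.
So s / (n + g + δ) = (k*)^(1−α) = 5.98^0.54 = 2.6267.
Therefore n + g + δ = s / 2.6267 = 0.36 / 2.6267 = 0.1371, so δ = 0.1371 − 0.018 = 0.1191.

δ ≈ 0.119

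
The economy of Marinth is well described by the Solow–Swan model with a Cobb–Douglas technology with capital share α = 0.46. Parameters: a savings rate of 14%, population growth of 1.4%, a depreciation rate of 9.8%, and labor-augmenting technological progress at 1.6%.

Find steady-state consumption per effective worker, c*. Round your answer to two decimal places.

At the steady state, Δk = 0, so s·k^α = (n + g + δ)·k.
Rearranging, k^(1−α) = s / (n + g + δ).
k^0.54 = 0.14 / (0.014 + 0.016 + 0.098) = 0.14 / 0.128 = 1.0938
k* = 1.0938^(1/0.54) ≈ 1.1806
y* = (k*)^α = 1.1806^0.46 ≈ 1.0794
c* = (1 − s)·y* = (1 − 0.14) × 1.0794 ≈ 0.9283

c* ≈ 0.93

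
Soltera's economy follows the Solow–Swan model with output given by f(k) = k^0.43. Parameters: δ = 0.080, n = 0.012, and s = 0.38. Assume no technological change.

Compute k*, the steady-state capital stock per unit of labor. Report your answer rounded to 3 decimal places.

k* ≈ 12.042

At the steady state, Δk = 0, so s·k^α = (n + δ)·k.
Rearranging, k^(1−α) = s / (n + δ).
k^0.57 = 0.38 / (0.012 + 0.080) = 0.38 / 0.092 = 4.1304
k* = 4.1304^(1/0.57) ≈ 12.0417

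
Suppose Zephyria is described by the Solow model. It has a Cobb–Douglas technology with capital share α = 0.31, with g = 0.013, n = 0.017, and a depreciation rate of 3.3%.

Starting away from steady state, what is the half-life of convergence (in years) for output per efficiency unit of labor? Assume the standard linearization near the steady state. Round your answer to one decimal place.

Near the steady state the convergence rate is λ = (1 − α)(n + g + δ).
λ = (1 − 0.31) × 0.063 = 0.69 × 0.063 = 0.04347
Half-life = ln 2 / λ = 0.6931 / 0.04347 ≈ 15.94 years

half-life ≈ 15.9 years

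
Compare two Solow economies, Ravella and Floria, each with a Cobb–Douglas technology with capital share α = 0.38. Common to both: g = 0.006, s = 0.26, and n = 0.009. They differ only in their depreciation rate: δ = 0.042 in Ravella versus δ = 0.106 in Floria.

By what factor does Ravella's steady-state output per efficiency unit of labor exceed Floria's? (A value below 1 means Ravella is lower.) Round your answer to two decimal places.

Steady-state y* = [s/(n + g + δ)]^(α/(1−α)), so the ratio is [ (s_R/(n + g + δ)_R) / (s_F/(n + g + δ)_F) ]^0.6129.
s_R/(n + g + δ)_R = 0.26/0.057 = 4.5614; s_F/(n + g + δ)_F = 0.26/0.121 = 2.1488.
Ratio = (4.5614/2.1488)^0.6129 = 2.1228^0.6129 ≈ 1.5862

y*_R / y*_F ≈ 1.59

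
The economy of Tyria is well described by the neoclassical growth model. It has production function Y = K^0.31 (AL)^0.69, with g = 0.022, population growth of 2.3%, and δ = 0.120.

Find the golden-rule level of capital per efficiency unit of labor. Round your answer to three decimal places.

k_gold ≈ 2.494

The golden rule sets f'(k) = n + g + δ, i.e. α·k^(α−1) = n + g + δ.
So k^(1−α) = α / (n + g + δ) = 0.31 / 0.165 = 1.8788.
k_gold = 1.8788^(1/0.69) ≈ 2.4942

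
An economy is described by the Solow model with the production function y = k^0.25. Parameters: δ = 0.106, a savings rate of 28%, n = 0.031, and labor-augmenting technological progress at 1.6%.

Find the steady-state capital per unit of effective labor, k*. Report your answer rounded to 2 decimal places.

k* = 2.24

At the steady state, Δk = 0, so s·k^α = (n + g + δ)·k.
Rearranging, k^(1−α) = s / (n + g + δ).
k^0.75 = 0.28 / (0.031 + 0.016 + 0.106) = 0.28 / 0.153 = 1.8301
k* = 1.8301^(1/0.75) ≈ 2.2385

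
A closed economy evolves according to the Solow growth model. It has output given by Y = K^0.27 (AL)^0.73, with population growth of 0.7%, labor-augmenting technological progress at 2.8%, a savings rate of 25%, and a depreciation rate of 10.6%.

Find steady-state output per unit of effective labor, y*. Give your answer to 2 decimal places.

y* ≈ 1.24

In steady state, investment equals break-even investment: s·k^α = (n + g + δ)·k.
Dividing both sides by k: k^(1−α) = s / (n + g + δ).
k^0.73 = 0.25 / (0.007 + 0.028 + 0.106) = 0.25 / 0.141 = 1.7730
k* = 1.7730^(1/0.73) ≈ 2.1913
y* = (k*)^α = 2.1913^0.27 ≈ 1.2359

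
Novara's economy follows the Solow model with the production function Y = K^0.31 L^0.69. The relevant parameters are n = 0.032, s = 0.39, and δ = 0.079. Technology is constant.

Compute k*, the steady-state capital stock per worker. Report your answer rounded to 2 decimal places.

In steady state, investment equals break-even investment: s·k^α = (n + δ)·k.
Rearranging, k^(1−α) = s / (n + δ).
k^0.69 = 0.39 / (0.032 + 0.079) = 0.39 / 0.111 = 3.5135
k* = 3.5135^(1/0.69) ≈ 6.1791

k* = 6.18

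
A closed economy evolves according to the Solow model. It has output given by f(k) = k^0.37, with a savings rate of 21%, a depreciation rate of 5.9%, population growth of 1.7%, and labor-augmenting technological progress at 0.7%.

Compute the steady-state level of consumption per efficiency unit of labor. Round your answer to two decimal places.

Steady state requires s·f(k) = (n + g + δ)·k, i.e. s·k^α = (n + g + δ)·k.
Dividing both sides by k: k^(1−α) = s / (n + g + δ).
k^0.63 = 0.21 / (0.017 + 0.007 + 0.059) = 0.21 / 0.083 = 2.5301
k* = 2.5301^(1/0.63) ≈ 4.3642
y* = (k*)^α = 4.3642^0.37 ≈ 1.7249
c* = (1 − s)·y* = (1 − 0.21) × 1.7249 ≈ 1.3627

c* = 1.36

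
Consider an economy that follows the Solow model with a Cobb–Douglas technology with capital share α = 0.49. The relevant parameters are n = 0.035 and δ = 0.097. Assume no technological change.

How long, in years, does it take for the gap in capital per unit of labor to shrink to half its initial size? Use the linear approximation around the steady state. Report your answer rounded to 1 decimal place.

Near the steady state the convergence rate is λ = (1 − α)(n + δ).
λ = (1 − 0.49) × 0.132 = 0.51 × 0.132 = 0.06732
Half-life = ln 2 / λ = 0.6931 / 0.06732 ≈ 10.30 years

half-life ≈ 10.3 years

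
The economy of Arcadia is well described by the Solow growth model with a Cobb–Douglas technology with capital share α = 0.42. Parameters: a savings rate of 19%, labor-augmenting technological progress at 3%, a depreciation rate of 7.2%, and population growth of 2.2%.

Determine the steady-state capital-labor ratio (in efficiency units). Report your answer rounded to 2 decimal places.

At the steady state, Δk = 0, so s·k^α = (n + g + δ)·k.
Rearranging, k^(1−α) = s / (n + g + δ).
k^0.58 = 0.19 / (0.022 + 0.030 + 0.072) = 0.19 / 0.124 = 1.5323
k* = 1.5323^(1/0.58) ≈ 2.0872

k* ≈ 2.09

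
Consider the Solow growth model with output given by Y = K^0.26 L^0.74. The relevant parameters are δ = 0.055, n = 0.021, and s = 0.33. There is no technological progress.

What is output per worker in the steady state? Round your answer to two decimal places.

In steady state, investment equals break-even investment: s·k^α = (n + δ)·k.
Dividing both sides by k: k^(1−α) = s / (n + δ).
k^0.74 = 0.33 / (0.021 + 0.055) = 0.33 / 0.076 = 4.3421
k* = 4.3421^(1/0.74) ≈ 7.2737
y* = (k*)^α = 7.2737^0.26 ≈ 1.6752

y* = 1.68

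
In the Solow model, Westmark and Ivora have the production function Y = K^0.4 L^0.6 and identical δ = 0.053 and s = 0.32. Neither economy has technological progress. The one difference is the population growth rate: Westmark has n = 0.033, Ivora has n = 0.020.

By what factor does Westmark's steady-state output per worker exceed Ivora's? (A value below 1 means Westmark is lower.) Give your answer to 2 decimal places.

y*_W / y*_I ≈ 0.90

Steady-state y* = [s/(n + δ)]^(α/(1−α)), so the ratio is [ (s_W/(n + δ)_W) / (s_I/(n + δ)_I) ]^0.6667.
s_W/(n + δ)_W = 0.32/0.086 = 3.7209; s_I/(n + δ)_I = 0.32/0.073 = 4.3836.
Ratio = (3.7209/4.3836)^0.6667 = 0.8488^0.6667 ≈ 0.8965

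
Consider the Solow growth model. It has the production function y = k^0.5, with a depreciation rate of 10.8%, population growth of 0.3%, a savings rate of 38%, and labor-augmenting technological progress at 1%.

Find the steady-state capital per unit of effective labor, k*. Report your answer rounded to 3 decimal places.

At the steady state, Δk = 0, so s·k^α = (n + g + δ)·k.
Rearranging, k^(1−α) = s / (n + g + δ).
k^0.5 = 0.38 / (0.003 + 0.010 + 0.108) = 0.38 / 0.121 = 3.1405
k* = 3.1405^(1/0.5) ≈ 9.8627

k* ≈ 9.863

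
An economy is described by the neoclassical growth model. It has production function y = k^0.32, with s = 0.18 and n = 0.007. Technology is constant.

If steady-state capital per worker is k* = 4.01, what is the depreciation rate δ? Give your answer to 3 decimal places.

δ ≈ 0.063

Steady state requires s·f(k) = (n + δ)·k, i.e. s·k^α = (n + δ)·k.
So s / (n + δ) = (k*)^(1−α) = 4.01^0.68 = 2.5712.
Therefore n + δ = s / 2.5712 = 0.18 / 2.5712 = 0.0700, so δ = 0.0700 − 0.007 = 0.0630.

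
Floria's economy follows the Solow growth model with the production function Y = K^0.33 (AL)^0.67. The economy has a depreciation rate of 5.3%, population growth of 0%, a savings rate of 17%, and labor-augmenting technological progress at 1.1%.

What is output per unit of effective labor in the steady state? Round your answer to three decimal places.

In steady state, investment equals break-even investment: s·k^α = (n + g + δ)·k.
Rearranging, k^(1−α) = s / (n + g + δ).
k^0.67 = 0.17 / (0.000 + 0.011 + 0.053) = 0.17 / 0.064 = 2.6563
k* = 2.6563^(1/0.67) ≈ 4.2978
y* = (k*)^α = 4.2978^0.33 ≈ 1.6180

y* ≈ 1.618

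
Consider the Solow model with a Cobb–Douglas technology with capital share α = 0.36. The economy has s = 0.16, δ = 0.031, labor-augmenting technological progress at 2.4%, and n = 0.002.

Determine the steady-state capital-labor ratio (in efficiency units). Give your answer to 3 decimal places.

In steady state, investment equals break-even investment: s·k^α = (n + g + δ)·k.
Rearranging, k^(1−α) = s / (n + g + δ).
k^0.64 = 0.16 / (0.002 + 0.024 + 0.031) = 0.16 / 0.057 = 2.8070
k* = 2.8070^(1/0.64) ≈ 5.0162

k* ≈ 5.016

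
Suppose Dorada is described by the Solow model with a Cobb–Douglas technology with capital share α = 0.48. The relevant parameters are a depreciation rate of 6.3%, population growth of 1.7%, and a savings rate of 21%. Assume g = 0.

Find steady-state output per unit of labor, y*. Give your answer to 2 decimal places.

y* = 2.44

In steady state, investment equals break-even investment: s·k^α = (n + δ)·k.
Dividing both sides by k: k^(1−α) = s / (n + δ).
k^0.52 = 0.21 / (0.017 + 0.063) = 0.21 / 0.080 = 2.6250
k* = 2.6250^(1/0.52) ≈ 6.3976
y* = (k*)^α = 6.3976^0.48 ≈ 2.4372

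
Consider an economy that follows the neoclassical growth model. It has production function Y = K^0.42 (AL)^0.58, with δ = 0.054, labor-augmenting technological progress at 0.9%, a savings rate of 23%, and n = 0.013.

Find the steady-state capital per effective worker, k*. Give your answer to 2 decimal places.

k* ≈ 6.75

At the steady state, Δk = 0, so s·k^α = (n + g + δ)·k.
Rearranging, k^(1−α) = s / (n + g + δ).
k^0.58 = 0.23 / (0.013 + 0.009 + 0.054) = 0.23 / 0.076 = 3.0263
k* = 3.0263^(1/0.58) ≈ 6.7477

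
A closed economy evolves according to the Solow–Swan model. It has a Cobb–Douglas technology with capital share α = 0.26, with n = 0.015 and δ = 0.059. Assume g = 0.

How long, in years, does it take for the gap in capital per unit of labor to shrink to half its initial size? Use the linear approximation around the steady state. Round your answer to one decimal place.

Near the steady state the convergence rate is λ = (1 − α)(n + δ).
λ = (1 − 0.26) × 0.074 = 0.74 × 0.074 = 0.05476
Half-life = ln 2 / λ = 0.6931 / 0.05476 ≈ 12.66 years

about 12.7 years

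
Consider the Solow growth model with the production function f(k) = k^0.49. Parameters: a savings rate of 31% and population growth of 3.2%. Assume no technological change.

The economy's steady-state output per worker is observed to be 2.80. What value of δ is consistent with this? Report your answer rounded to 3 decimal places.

In steady state, investment equals break-even investment: s·k^α = (n + δ)·k.
Since y* = [s/(n + δ)]^(α/(1−α)), we have s/(n + δ) = (y*)^((1−α)/α) = 2.80^1.0408 = 2.9201.
Therefore n + δ = s / 2.9201 = 0.31 / 2.9201 = 0.1062, so δ = 0.1062 − 0.032 = 0.0742.

δ ≈ 0.074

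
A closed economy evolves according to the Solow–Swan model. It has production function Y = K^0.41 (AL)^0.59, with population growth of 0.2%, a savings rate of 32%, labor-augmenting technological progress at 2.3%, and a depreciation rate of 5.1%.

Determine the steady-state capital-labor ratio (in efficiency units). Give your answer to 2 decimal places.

In steady state, investment equals break-even investment: s·k^α = (n + g + δ)·k.
Dividing both sides by k: k^(1−α) = s / (n + g + δ).
k^0.59 = 0.32 / (0.002 + 0.023 + 0.051) = 0.32 / 0.076 = 4.2105
k* = 4.2105^(1/0.59) ≈ 11.4339

k* = 11.43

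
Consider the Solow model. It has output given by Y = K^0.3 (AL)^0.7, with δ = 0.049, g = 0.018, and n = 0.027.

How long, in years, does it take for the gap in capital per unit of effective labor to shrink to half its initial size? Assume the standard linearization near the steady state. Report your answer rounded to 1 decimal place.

Near the steady state the convergence rate is λ = (1 − α)(n + g + δ).
λ = (1 − 0.3) × 0.094 = 0.7 × 0.094 = 0.0658
Half-life = ln 2 / λ = 0.6931 / 0.0658 ≈ 10.53 years

t_½ ≈ 10.5 years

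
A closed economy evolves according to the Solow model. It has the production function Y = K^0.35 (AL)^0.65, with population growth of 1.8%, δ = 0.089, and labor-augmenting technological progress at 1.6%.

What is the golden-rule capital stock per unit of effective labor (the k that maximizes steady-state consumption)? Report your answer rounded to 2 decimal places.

k_gold ≈ 5.00

The golden rule sets f'(k) = n + g + δ, i.e. α·k^(α−1) = n + g + δ.
So k^(1−α) = α / (n + g + δ) = 0.35 / 0.123 = 2.8455.
k_gold = 2.8455^(1/0.65) ≈ 4.9970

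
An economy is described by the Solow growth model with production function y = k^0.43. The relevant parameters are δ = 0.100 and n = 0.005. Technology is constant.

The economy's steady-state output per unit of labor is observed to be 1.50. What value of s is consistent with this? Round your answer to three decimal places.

At the steady state, Δk = 0, so s·k^α = (n + δ)·k.
Since y* = [s/(n + δ)]^(α/(1−α)), we have s/(n + δ) = (y*)^((1−α)/α) = 1.50^1.3256 = 1.7117.
Therefore s = 1.7117 × (n + δ) = 1.7117 × 0.105 = 0.1797.

s ≈ 0.180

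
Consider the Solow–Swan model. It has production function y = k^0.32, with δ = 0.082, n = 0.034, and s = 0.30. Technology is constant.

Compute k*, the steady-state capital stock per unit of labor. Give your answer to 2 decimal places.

k* ≈ 4.04

In steady state, investment equals break-even investment: s·k^α = (n + δ)·k.
Dividing both sides by k: k^(1−α) = s / (n + δ).
k^0.68 = 0.30 / (0.034 + 0.082) = 0.30 / 0.116 = 2.5862
k* = 2.5862^(1/0.68) ≈ 4.0444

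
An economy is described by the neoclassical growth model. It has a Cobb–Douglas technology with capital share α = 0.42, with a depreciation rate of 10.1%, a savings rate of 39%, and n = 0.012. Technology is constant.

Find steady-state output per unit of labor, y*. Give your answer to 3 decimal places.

At the steady state, Δk = 0, so s·k^α = (n + δ)·k.
Rearranging, k^(1−α) = s / (n + δ).
k^0.58 = 0.39 / (0.012 + 0.101) = 0.39 / 0.113 = 3.4513
k* = 3.4513^(1/0.58) ≈ 8.4636
y* = (k*)^α = 8.4636^0.42 ≈ 2.4523

y* = 2.452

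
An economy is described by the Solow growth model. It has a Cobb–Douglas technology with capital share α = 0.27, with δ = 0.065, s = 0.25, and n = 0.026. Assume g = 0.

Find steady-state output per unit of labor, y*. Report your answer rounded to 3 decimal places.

y* = 1.453

Steady state requires s·f(k) = (n + δ)·k, i.e. s·k^α = (n + δ)·k.
Rearranging, k^(1−α) = s / (n + δ).
k^0.73 = 0.25 / (0.026 + 0.065) = 0.25 / 0.091 = 2.7473
k* = 2.7473^(1/0.73) ≈ 3.9925
y* = (k*)^α = 3.9925^0.27 ≈ 1.4532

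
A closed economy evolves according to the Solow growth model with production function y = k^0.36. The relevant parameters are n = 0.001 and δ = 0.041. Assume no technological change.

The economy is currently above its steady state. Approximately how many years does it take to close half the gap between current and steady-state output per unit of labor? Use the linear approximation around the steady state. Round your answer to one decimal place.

t_½ ≈ 25.8 years

Near the steady state the convergence rate is λ = (1 − α)(n + δ).
λ = (1 − 0.36) × 0.042 = 0.64 × 0.042 = 0.02688
Half-life = ln 2 / λ = 0.6931 / 0.02688 ≈ 25.78 years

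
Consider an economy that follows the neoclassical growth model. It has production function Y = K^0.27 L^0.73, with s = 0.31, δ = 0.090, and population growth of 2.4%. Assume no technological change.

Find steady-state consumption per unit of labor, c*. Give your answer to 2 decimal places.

At the steady state, Δk = 0, so s·k^α = (n + δ)·k.
Rearranging, k^(1−α) = s / (n + δ).
k^0.73 = 0.31 / (0.024 + 0.090) = 0.31 / 0.114 = 2.7193
k* = 2.7193^(1/0.73) ≈ 3.9368
y* = (k*)^α = 3.9368^0.27 ≈ 1.4477
c* = (1 − s)·y* = (1 − 0.31) × 1.4477 ≈ 0.9989

c* ≈ 1.00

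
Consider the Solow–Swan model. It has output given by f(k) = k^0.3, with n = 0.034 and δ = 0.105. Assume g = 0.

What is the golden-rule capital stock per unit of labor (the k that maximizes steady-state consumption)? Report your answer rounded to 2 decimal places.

The golden rule sets f'(k) = n + δ, i.e. α·k^(α−1) = n + δ.
So k^(1−α) = α / (n + δ) = 0.3 / 0.139 = 2.1583.
k_gold = 2.1583^(1/0.7) ≈ 3.0013

k_gold ≈ 3.00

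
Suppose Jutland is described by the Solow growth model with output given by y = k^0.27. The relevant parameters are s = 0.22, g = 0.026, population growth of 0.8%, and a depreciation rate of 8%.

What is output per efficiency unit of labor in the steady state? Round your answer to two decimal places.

y* = 1.28

Steady state requires s·f(k) = (n + g + δ)·k, i.e. s·k^α = (n + g + δ)·k.
Rearranging, k^(1−α) = s / (n + g + δ).
k^0.73 = 0.22 / (0.008 + 0.026 + 0.080) = 0.22 / 0.114 = 1.9298
k* = 1.9298^(1/0.73) ≈ 2.4610
y* = (k*)^α = 2.4610^0.27 ≈ 1.2753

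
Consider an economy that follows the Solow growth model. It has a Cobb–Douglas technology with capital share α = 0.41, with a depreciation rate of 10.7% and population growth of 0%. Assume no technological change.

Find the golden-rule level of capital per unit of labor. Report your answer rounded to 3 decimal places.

The golden rule sets f'(k) = n + δ, i.e. α·k^(α−1) = n + δ.
So k^(1−α) = α / (n + δ) = 0.41 / 0.107 = 3.8318.
k_gold = 3.8318^(1/0.59) ≈ 9.7458

k_gold ≈ 9.746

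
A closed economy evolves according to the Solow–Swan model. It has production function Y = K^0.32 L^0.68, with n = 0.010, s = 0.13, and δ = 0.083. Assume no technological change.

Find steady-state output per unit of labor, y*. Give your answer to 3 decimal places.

Steady state requires s·f(k) = (n + δ)·k, i.e. s·k^α = (n + δ)·k.
Rearranging, k^(1−α) = s / (n + δ).
k^0.68 = 0.13 / (0.010 + 0.083) = 0.13 / 0.093 = 1.3978
k* = 1.3978^(1/0.68) ≈ 1.6364
y* = (k*)^α = 1.6364^0.32 ≈ 1.1707

y* = 1.171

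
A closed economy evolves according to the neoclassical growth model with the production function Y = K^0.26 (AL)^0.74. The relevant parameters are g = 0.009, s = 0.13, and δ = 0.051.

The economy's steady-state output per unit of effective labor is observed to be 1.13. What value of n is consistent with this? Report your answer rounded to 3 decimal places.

n ≈ 0.032

In steady state, investment equals break-even investment: s·k^α = (n + g + δ)·k.
Since y* = [s/(n + g + δ)]^(α/(1−α)), we have s/(n + g + δ) = (y*)^((1−α)/α) = 1.13^2.8462 = 1.4160.
Therefore n + g + δ = s / 1.4160 = 0.13 / 1.4160 = 0.0918, so n = 0.0918 − 0.060 = 0.0318.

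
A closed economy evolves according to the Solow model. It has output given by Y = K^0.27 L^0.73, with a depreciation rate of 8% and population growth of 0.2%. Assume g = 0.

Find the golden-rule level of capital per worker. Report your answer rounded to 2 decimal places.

k_gold ≈ 5.12

The golden rule sets f'(k) = n + δ, i.e. α·k^(α−1) = n + δ.
So k^(1−α) = α / (n + δ) = 0.27 / 0.082 = 3.2927.
k_gold = 3.2927^(1/0.73) ≈ 5.1165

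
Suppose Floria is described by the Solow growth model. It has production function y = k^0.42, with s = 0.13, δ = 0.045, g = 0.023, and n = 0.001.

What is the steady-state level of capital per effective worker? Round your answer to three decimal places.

Steady state requires s·f(k) = (n + g + δ)·k, i.e. s·k^α = (n + g + δ)·k.
Dividing both sides by k: k^(1−α) = s / (n + g + δ).
k^0.58 = 0.13 / (0.001 + 0.023 + 0.045) = 0.13 / 0.069 = 1.8841
k* = 1.8841^(1/0.58) ≈ 2.9807

k* = 2.981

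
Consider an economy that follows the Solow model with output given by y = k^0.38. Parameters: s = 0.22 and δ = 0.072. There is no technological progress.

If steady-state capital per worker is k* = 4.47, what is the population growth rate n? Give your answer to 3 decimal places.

In steady state, investment equals break-even investment: s·k^α = (n + δ)·k.
So s / (n + δ) = (k*)^(1−α) = 4.47^0.62 = 2.5304.
Therefore n + δ = s / 2.5304 = 0.22 / 2.5304 = 0.0869, so n = 0.0869 − 0.072 = 0.0149.

n ≈ 0.015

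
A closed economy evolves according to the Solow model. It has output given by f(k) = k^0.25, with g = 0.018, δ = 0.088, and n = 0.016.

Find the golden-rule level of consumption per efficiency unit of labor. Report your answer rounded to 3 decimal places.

c_gold ≈ 0.953

At the golden rule, f'(k) = n + g + δ, so α·k^(α−1) = n + g + δ and k_gold = (α/(n + g + δ))^(1/(1−α)).
k_gold = (0.25/0.122)^(1/0.75) = 2.0492^1.3333 ≈ 2.6028
c_gold = f(k_gold) − (n + g + δ)·k_gold = 1.2702 − 0.122×2.6028 ≈ 0.9527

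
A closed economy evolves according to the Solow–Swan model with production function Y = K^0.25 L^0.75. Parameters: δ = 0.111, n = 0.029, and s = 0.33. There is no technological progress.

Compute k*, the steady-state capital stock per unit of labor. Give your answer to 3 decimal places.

k* ≈ 3.137

At the steady state, Δk = 0, so s·k^α = (n + δ)·k.
Rearranging, k^(1−α) = s / (n + δ).
k^0.75 = 0.33 / (0.029 + 0.111) = 0.33 / 0.140 = 2.3571
k* = 2.3571^(1/0.75) ≈ 3.1369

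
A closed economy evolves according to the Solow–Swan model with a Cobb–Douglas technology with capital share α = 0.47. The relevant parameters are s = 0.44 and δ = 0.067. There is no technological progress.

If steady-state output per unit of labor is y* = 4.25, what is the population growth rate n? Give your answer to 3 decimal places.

In steady state, investment equals break-even investment: s·k^α = (n + δ)·k.
Since y* = [s/(n + δ)]^(α/(1−α)), we have s/(n + δ) = (y*)^((1−α)/α) = 4.25^1.1277 = 5.1125.
Therefore n + δ = s / 5.1125 = 0.44 / 5.1125 = 0.0861, so n = 0.0861 − 0.067 = 0.0191.

n ≈ 0.019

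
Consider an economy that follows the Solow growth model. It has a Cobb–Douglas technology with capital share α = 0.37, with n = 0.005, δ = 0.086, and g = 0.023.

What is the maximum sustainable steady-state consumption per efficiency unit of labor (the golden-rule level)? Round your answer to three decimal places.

c_gold ≈ 1.258

At the golden rule, f'(k) = n + g + δ, so α·k^(α−1) = n + g + δ and k_gold = (α/(n + g + δ))^(1/(1−α)).
k_gold = (0.37/0.114)^(1/0.63) = 3.2456^1.5873 ≈ 6.4801
c_gold = f(k_gold) − (n + g + δ)·k_gold = 1.9966 − 0.114×6.4801 ≈ 1.2579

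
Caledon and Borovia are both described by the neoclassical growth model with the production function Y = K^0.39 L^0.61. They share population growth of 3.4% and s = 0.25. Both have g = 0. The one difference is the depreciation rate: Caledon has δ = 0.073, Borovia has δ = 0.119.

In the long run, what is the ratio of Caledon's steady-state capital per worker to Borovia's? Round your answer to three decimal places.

Steady-state k* = [s/(n + δ)]^(1/(1−α)), so the ratio is [ (s_C/(n + δ)_C) / (s_B/(n + δ)_B) ]^1.6393.
s_C/(n + δ)_C = 0.25/0.107 = 2.3364; s_B/(n + δ)_B = 0.25/0.153 = 1.6340.
Ratio = (2.3364/1.6340)^1.6393 = 1.4299^1.6393 ≈ 1.7972

k*_C / k*_B ≈ 1.797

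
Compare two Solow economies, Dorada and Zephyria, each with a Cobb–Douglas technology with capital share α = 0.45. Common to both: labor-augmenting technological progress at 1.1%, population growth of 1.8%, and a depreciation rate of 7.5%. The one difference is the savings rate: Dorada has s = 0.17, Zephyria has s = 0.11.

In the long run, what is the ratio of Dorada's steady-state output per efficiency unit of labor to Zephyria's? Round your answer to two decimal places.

Steady-state y* = [s/(n + g + δ)]^(α/(1−α)), so the ratio is [ (s_D/(n + g + δ)_D) / (s_Z/(n + g + δ)_Z) ]^0.8182.
s_D/(n + g + δ)_D = 0.17/0.104 = 1.6346; s_Z/(n + g + δ)_Z = 0.11/0.104 = 1.0577.
Ratio = (1.6346/1.0577)^0.8182 = 1.5454^0.8182 ≈ 1.4278

y*_D / y*_Z ≈ 1.43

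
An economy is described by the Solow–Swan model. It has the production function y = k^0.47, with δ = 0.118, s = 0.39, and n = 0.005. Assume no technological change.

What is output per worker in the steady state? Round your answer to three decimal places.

Steady state requires s·f(k) = (n + δ)·k, i.e. s·k^α = (n + δ)·k.
Dividing both sides by k: k^(1−α) = s / (n + δ).
k^0.53 = 0.39 / (0.005 + 0.118) = 0.39 / 0.123 = 3.1707
k* = 3.1707^(1/0.53) ≈ 8.8222
y* = (k*)^α = 8.8222^0.47 ≈ 2.7824

y* ≈ 2.782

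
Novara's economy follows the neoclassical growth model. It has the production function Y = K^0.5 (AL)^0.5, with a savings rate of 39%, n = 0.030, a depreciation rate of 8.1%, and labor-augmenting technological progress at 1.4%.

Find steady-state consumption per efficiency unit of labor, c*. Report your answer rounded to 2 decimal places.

At the steady state, Δk = 0, so s·k^α = (n + g + δ)·k.
Rearranging, k^(1−α) = s / (n + g + δ).
k^0.5 = 0.39 / (0.030 + 0.014 + 0.081) = 0.39 / 0.125 = 3.1200
k* = 3.1200^(1/0.5) ≈ 9.7344
y* = (k*)^α = 9.7344^0.5 ≈ 3.1200
c* = (1 − s)·y* = (1 − 0.39) × 3.1200 ≈ 1.9032

c* ≈ 1.90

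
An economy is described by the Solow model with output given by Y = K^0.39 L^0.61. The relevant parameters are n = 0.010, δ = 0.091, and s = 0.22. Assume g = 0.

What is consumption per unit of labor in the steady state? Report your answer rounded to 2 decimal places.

c* = 1.28

In steady state, investment equals break-even investment: s·k^α = (n + δ)·k.
Rearranging, k^(1−α) = s / (n + δ).
k^0.61 = 0.22 / (0.010 + 0.091) = 0.22 / 0.101 = 2.1782
k* = 2.1782^(1/0.61) ≈ 3.5831
y* = (k*)^α = 3.5831^0.39 ≈ 1.6450
c* = (1 − s)·y* = (1 − 0.22) × 1.6450 ≈ 1.2831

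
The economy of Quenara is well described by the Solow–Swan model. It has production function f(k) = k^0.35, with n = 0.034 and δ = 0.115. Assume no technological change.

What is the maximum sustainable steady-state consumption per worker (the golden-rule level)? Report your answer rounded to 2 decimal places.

c_gold ≈ 1.03

At the golden rule, f'(k) = n + δ, so α·k^(α−1) = n + δ and k_gold = (α/(n + δ))^(1/(1−α)).
k_gold = (0.35/0.149)^(1/0.65) = 2.3490^1.5385 ≈ 3.7205
c_gold = f(k_gold) − (n + δ)·k_gold = 1.5838 − 0.149×3.7205 ≈ 1.0294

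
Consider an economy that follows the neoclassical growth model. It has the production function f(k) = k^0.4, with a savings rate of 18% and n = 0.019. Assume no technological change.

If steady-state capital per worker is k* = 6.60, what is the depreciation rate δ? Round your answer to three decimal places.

δ ≈ 0.039

At the steady state, Δk = 0, so s·k^α = (n + δ)·k.
So s / (n + δ) = (k*)^(1−α) = 6.60^0.6 = 3.1026.
Therefore n + δ = s / 3.1026 = 0.18 / 3.1026 = 0.0580, so δ = 0.0580 − 0.019 = 0.0390.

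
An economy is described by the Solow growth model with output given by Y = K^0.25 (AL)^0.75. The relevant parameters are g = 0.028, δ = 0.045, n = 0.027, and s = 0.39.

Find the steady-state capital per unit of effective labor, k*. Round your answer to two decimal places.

Steady state requires s·f(k) = (n + g + δ)·k, i.e. s·k^α = (n + g + δ)·k.
Rearranging, k^(1−α) = s / (n + g + δ).
k^0.75 = 0.39 / (0.027 + 0.028 + 0.045) = 0.39 / 0.100 = 3.9000
k* = 3.9000^(1/0.75) ≈ 6.1388

k* ≈ 6.14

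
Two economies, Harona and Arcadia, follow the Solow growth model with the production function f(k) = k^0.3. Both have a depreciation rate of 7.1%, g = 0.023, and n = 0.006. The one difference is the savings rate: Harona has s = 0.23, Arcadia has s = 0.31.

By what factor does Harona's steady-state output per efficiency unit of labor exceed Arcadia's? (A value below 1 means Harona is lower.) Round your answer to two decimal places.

Steady-state y* = [s/(n + g + δ)]^(α/(1−α)), so the ratio is [ (s_H/(n + g + δ)_H) / (s_A/(n + g + δ)_A) ]^0.4286.
s_H/(n + g + δ)_H = 0.23/0.100 = 2.3000; s_A/(n + g + δ)_A = 0.31/0.100 = 3.1000.
Ratio = (2.3000/3.1000)^0.4286 = 0.7419^0.4286 ≈ 0.8799

ratio ≈ 0.88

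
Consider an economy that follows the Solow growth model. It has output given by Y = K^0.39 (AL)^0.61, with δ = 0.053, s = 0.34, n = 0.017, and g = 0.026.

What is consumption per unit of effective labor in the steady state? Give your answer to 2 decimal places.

c* = 1.48

At the steady state, Δk = 0, so s·k^α = (n + g + δ)·k.
Dividing both sides by k: k^(1−α) = s / (n + g + δ).
k^0.61 = 0.34 / (0.017 + 0.026 + 0.053) = 0.34 / 0.096 = 3.5417
k* = 3.5417^(1/0.61) ≈ 7.9496
y* = (k*)^α = 7.9496^0.39 ≈ 2.2446
c* = (1 − s)·y* = (1 − 0.34) × 2.2446 ≈ 1.4814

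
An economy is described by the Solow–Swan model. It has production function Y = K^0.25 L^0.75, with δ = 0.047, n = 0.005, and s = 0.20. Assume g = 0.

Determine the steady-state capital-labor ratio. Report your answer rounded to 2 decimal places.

k* ≈ 6.03

Steady state requires s·f(k) = (n + δ)·k, i.e. s·k^α = (n + δ)·k.
Rearranging, k^(1−α) = s / (n + δ).
k^0.75 = 0.20 / (0.005 + 0.047) = 0.20 / 0.052 = 3.8462
k* = 3.8462^(1/0.75) ≈ 6.0262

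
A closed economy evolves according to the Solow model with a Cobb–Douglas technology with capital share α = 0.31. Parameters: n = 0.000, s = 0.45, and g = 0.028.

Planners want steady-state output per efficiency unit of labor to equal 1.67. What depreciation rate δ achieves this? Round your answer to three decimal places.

Steady state requires s·f(k) = (n + g + δ)·k, i.e. s·k^α = (n + g + δ)·k.
Since y* = [s/(n + g + δ)]^(α/(1−α)), we have s/(n + g + δ) = (y*)^((1−α)/α) = 1.67^2.2258 = 3.1313.
Therefore n + g + δ = s / 3.1313 = 0.45 / 3.1313 = 0.1437, so δ = 0.1437 − 0.028 = 0.1157.

δ ≈ 0.116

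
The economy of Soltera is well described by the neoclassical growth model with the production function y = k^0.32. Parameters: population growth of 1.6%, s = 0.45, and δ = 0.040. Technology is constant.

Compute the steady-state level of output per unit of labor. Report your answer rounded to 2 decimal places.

y* ≈ 2.67

Steady state requires s·f(k) = (n + δ)·k, i.e. s·k^α = (n + δ)·k.
Rearranging, k^(1−α) = s / (n + δ).
k^0.68 = 0.45 / (0.016 + 0.040) = 0.45 / 0.056 = 8.0357
k* = 8.0357^(1/0.68) ≈ 21.4248
y* = (k*)^α = 21.4248^0.32 ≈ 2.6662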